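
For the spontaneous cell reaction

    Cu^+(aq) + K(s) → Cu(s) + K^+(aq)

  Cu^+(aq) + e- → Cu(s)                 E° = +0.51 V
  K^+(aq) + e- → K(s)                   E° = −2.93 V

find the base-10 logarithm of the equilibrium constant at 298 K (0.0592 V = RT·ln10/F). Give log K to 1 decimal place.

The Cu⁺/Cu couple is reduced (cathode); E°cell = +0.51 − (−2.93) = +3.44 V with n = 1.
At equilibrium E = 0, so log K = nE°cell / 0.0592 = (1)(+3.44) / 0.0592 = 58.1.

log K = 58.1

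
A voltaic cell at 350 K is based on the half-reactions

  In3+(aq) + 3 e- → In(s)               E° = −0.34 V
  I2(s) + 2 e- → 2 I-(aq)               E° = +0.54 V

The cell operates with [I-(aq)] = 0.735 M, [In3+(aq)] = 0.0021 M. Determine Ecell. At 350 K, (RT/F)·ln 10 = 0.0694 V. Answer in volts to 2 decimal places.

Since E°(I₂/I⁻) > E°(In³⁺/In), I₂/I⁻ serves as the cathode.
E°cell = +0.54 − (−0.34) = +0.88 V, with n = 6 electrons transferred.
The balanced reaction is 3 I2(s) + 2 In(s) → 6 I-(aq) + 2 In3+(aq), so Q = [I-(aq)]^6·[In3+(aq)]^2 = 6.95×10^−7 and log Q = −6.158.
E = E° − (0.0694/n)·log Q = +0.88 − (0.0694/6)(−6.158) = +0.95 V.

+0.95 V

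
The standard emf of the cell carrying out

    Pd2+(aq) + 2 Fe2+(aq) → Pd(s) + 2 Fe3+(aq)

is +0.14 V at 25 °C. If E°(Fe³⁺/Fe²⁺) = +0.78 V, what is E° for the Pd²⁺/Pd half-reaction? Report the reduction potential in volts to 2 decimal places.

+0.92 V

In the reaction as written the Pd²⁺/Pd couple is reduced (cathode) and Fe³⁺/Fe²⁺ is oxidized (anode), so E°cell = E°(Pd²⁺/Pd) − E°(Fe³⁺/Fe²⁺).
E°(Pd²⁺/Pd) = E°cell + E°(anode) = +0.14 + (+0.78) = +0.92 V.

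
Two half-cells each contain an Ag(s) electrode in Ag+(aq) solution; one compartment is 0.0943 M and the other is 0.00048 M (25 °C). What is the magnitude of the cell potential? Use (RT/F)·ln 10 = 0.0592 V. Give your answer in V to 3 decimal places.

0.136 V

For a concentration cell E°cell = 0, since both electrodes use the same couple.
The compartment with the higher Ag+(aq) concentration (0.0943 M) acts as the cathode; ions are reduced there and produced at the dilute (0.00048 M) anode.
With n = 1, Ecell = −(0.0592/1)·log([dilute]/[conc]) = −(0.0592/1)·log(0.00048/0.0943) = +0.136 V.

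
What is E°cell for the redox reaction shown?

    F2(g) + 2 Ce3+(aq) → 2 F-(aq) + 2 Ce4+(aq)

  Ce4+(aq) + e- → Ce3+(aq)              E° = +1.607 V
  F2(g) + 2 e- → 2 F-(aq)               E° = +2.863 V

+1.256 V

F2(g) gains electrons, so the F₂/F⁻ couple is the cathode; the Ce⁴⁺/Ce³⁺ couple is the anode.
E°cell = E°(cathode) − E°(anode) = +2.863 − (+1.607) = +1.256 V.
The positive value indicates the reaction is spontaneous as written.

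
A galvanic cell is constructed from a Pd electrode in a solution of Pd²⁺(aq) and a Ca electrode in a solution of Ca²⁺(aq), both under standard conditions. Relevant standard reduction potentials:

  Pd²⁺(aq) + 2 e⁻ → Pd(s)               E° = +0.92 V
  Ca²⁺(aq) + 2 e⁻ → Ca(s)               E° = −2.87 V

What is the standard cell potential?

+3.79 V

Of the two couples in this cell, the one with the more positive reduction potential is reduced at the cathode: here that is Pd²⁺/Pd (+0.92 V); Ca²⁺/Ca (−2.87 V) is the anode.
E°cell = E°(cathode) − E°(anode) = +0.92 − (−2.87) = +3.79 V.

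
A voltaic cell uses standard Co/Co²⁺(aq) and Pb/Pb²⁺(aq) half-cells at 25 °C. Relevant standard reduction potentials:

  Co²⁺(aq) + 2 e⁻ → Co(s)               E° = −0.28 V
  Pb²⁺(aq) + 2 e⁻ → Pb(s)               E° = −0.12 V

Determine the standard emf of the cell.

Of the two couples in this cell, the one with the more positive reduction potential is reduced at the cathode: here that is Pb²⁺/Pb (−0.12 V); Co²⁺/Co (−0.28 V) is the anode.
E°cell = E°(cathode) − E°(anode) = −0.12 − (−0.28) = +0.16 V.

+0.16 V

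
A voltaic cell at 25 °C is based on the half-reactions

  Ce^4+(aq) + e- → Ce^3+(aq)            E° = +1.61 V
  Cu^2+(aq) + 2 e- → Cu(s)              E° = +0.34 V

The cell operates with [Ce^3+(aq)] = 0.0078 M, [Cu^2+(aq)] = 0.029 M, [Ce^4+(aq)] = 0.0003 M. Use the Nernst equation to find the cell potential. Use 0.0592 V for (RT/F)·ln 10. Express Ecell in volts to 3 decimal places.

The Ce⁴⁺/Ce³⁺ couple has the more positive E°, so it is the cathode; Cu²⁺/Cu is the anode.
E°cell = +1.61 − (+0.34) = +1.27 V, with n = 2 electrons transferred.
The balanced reaction is 2 Ce^4+(aq) + Cu(s) → 2 Ce^3+(aq) + Cu^2+(aq), so Q = ([Ce^3+(aq)]^2·[Cu^2+(aq)]) / [Ce^4+(aq)]^2 = 19.6 and log Q = 1.292.
Applying E = E° − (RT ln10/nF)·log Q gives +1.27 − (0.0592/2)(1.292) = +1.232 V.

+1.232 V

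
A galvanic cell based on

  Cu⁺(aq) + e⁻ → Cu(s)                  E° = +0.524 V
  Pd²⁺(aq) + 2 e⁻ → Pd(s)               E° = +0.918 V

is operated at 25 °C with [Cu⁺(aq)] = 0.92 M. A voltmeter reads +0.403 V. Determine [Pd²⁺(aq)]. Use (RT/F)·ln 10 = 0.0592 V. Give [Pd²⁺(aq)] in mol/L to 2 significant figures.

1.7 M

With Pd²⁺/Pd at the cathode and Cu⁺/Cu at the anode, E°cell = +0.918 − (+0.524) = +0.394 V (n = 2).
From the Nernst equation, log Q = n(E° − E)/0.0592 = 2·(+0.394 − (+0.403))/0.0592 = −0.304.
The balanced reaction is Pd²⁺(aq) + 2 Cu(s) → Pd(s) + 2 Cu⁺(aq), so Q = [Cu⁺(aq)]^2 / [Pd²⁺(aq)].
Substituting the known concentrations and solving, log [Pd²⁺(aq)] = 0.232 and [Pd²⁺(aq)] = 1.7 M.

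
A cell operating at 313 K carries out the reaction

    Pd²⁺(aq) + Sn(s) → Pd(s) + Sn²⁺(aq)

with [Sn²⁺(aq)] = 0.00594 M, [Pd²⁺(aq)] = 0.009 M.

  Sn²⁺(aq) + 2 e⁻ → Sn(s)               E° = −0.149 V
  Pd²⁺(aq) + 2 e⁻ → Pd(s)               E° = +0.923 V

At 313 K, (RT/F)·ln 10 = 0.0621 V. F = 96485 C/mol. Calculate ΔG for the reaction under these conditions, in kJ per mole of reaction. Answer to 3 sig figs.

E°cell = +0.923 − (−0.149) = +1.072 V; the balanced reaction transfers n = 2 electrons.
Q = [Sn²⁺(aq)] / [Pd²⁺(aq)] = 0.66, so log Q = −0.180 and E = +1.072 − (0.0621/2)(−0.180) = +1.0776 V.
Finally ΔG = −nFE = −(2)(96485 C/mol)(+1.0776 V) = −208 kJ/mol.

−208 kJ/mol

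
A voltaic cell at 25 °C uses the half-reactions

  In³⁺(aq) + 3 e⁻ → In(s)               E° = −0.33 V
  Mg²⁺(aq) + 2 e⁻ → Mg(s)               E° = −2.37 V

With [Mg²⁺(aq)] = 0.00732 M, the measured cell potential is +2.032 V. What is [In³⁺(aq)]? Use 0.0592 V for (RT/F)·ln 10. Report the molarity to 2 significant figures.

In³⁺/In is the cathode (higher E°); E°cell = −0.33 − (−2.37) = +2.04 V with n = 6.
Since E = E° − (0.0592/n)·log Q, log Q = n(E° − E)/0.0592 = 0.811.
The balanced reaction is 2 In³⁺(aq) + 3 Mg(s) → 2 In(s) + 3 Mg²⁺(aq), so Q = [Mg²⁺(aq)]^3 / [In³⁺(aq)]^2.
Substituting the known concentrations and solving, log [In³⁺(aq)] = −3.609 and [In³⁺(aq)] = 0.00025 M.

0.00025 M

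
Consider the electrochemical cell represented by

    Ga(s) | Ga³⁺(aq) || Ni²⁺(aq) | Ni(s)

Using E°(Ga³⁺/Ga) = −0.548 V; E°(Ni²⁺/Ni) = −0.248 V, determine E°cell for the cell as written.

+0.300 V

By convention the left-hand electrode in cell notation is the anode (oxidation) and the right-hand electrode is the cathode (reduction).
E°cell = E°(right) − E°(left) = −0.248 − (−0.548) = +0.300 V.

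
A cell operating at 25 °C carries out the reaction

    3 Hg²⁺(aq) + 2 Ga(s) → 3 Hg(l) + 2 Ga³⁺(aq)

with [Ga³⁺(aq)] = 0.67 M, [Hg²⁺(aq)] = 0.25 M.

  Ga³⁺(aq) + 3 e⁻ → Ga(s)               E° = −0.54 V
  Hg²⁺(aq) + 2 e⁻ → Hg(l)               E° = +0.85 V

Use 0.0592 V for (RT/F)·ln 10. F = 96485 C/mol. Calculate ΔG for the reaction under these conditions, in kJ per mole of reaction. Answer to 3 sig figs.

−796 kJ/mol

The standard cell potential is +0.85 − (−0.54) = +1.39 V, with n = 6 electrons in the balanced equation.
Here Q = [Ga³⁺(aq)]^2 / [Hg²⁺(aq)]^3 = 28.7 (log Q = 1.458), giving E = +1.39 − (0.0592/6)·(1.458) = +1.3756 V.
Then ΔG = −nFE = −6 × 96485 × +1.3756 J/mol = −796 kJ/mol.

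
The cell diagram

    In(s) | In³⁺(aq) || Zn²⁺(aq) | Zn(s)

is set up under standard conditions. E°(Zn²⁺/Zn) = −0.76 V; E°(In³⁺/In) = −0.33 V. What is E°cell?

−0.43 V

By convention the left-hand electrode in cell notation is the anode (oxidation) and the right-hand electrode is the cathode (reduction).
E°cell = E°(right) − E°(left) = −0.76 − (−0.33) = −0.43 V.
The negative sign shows that, as written, the cell would require an external voltage to drive the reaction.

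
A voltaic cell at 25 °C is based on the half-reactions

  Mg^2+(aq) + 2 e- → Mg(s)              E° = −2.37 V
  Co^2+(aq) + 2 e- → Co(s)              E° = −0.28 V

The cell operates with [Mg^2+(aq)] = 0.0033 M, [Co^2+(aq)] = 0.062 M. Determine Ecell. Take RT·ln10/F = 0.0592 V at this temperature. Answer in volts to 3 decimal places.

+2.128 V

Since E°(Co²⁺/Co) > E°(Mg²⁺/Mg), Co²⁺/Co serves as the cathode.
E°cell = −0.28 − (−2.37) = +2.09 V, with n = 2 electrons transferred.
The balanced reaction is Co^2+(aq) + Mg(s) → Co(s) + Mg^2+(aq), so Q = [Mg^2+(aq)] / [Co^2+(aq)] = 0.0532 and log Q = −1.274.
E = E° − (0.0592/n)·log Q = +2.09 − (0.0592/2)(−1.274) = +2.128 V.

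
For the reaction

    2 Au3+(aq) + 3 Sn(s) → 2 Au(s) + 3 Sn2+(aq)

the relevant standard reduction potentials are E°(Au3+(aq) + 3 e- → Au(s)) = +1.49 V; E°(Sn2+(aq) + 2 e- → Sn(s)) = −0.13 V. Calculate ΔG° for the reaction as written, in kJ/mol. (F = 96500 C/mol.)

In the reaction as written Au3+(aq) is reduced, so the Au³⁺/Au couple is the cathode and Sn²⁺/Sn is the anode.
E°cell = +1.49 − (−0.13) = +1.62 V; balancing electrons gives n = 6.
ΔG° = −nFE°cell = −(6)(96500)(+1.62) J/mol = −938 kJ/mol.

−938 kJ/mol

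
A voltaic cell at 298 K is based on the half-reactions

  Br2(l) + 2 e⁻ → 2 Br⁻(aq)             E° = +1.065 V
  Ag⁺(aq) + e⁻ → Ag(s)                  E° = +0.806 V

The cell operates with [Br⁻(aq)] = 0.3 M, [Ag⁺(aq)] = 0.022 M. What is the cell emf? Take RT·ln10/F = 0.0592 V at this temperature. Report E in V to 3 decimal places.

The Br₂/Br⁻ couple has the more positive E°, so it is the cathode; Ag⁺/Ag is the anode.
The standard potential is +1.065 − (+0.806) = +0.259 V and the balanced reaction transfers n = 2 electrons.
For the overall reaction Br2(l) + 2 Ag(s) → 2 Br⁻(aq) + 2 Ag⁺(aq), Q = [Br⁻(aq)]^2·[Ag⁺(aq)]^2 = 4.36×10^−5, giving log Q = −4.361.
E = E° − (0.0592/n)·log Q = +0.259 − (0.0592/2)(−4.361) = +0.388 V.

+0.388 V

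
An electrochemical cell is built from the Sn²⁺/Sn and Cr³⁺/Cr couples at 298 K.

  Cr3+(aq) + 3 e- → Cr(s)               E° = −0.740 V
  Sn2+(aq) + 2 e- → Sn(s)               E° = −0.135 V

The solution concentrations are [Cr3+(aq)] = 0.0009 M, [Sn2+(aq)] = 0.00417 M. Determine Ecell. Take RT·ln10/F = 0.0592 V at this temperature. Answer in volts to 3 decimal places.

+0.595 V

The Sn²⁺/Sn couple has the more positive E°, so it is the cathode; Cr³⁺/Cr is the anode.
E°cell = E°cat − E°an = −0.135 − (−0.740) = +0.605 V; n = 6.
Balancing gives 3 Sn2+(aq) + 2 Cr(s) → 3 Sn(s) + 2 Cr3+(aq); hence Q = [Cr3+(aq)]^2 / [Sn2+(aq)]^3 = 11.2 (log Q = 1.048).
E = E° − (0.0592/n)·log Q = +0.605 − (0.0592/6)(1.048) = +0.595 V.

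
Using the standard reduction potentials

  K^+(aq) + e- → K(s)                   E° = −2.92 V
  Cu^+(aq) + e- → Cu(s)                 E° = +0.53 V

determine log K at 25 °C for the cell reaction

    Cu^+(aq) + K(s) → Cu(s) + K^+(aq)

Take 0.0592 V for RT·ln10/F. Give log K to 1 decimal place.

log K = 58.3

The Cu⁺/Cu couple is reduced (cathode); E°cell = +0.53 − (−2.92) = +3.45 V with n = 1.
At equilibrium E = 0, so log K = nE°cell / 0.0592 = (1)(+3.45) / 0.0592 = 58.3.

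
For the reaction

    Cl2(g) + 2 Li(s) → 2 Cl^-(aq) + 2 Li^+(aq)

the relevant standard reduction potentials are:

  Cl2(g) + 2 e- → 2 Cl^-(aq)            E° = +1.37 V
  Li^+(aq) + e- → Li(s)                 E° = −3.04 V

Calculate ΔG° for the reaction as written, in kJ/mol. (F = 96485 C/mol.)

−851 kJ/mol

In the reaction as written Cl2(g) is reduced, so the Cl₂/Cl⁻ couple is the cathode and Li⁺/Li is the anode.
E°cell = +1.37 − (−3.04) = +4.41 V; balancing electrons gives n = 2.
ΔG° = −nFE°cell = −(2)(96485)(+4.41) J/mol = −851 kJ/mol.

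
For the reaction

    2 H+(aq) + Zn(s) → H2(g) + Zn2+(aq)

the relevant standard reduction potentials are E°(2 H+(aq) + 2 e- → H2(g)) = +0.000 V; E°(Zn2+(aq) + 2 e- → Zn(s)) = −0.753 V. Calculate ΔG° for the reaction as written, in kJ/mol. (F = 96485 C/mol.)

−145 kJ/mol

In the reaction as written H+(aq) is reduced, so the 2H⁺/H₂ couple is the cathode and Zn²⁺/Zn is the anode.
E°cell = +0.000 − (−0.753) = +0.753 V; balancing electrons gives n = 2.
ΔG° = −nFE°cell = −(2)(96485)(+0.753) J/mol = −145 kJ/mol.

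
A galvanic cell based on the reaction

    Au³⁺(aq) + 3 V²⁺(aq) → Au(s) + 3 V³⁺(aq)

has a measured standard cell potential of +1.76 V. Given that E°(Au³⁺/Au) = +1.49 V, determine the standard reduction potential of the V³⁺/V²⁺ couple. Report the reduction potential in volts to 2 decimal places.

In the reaction as written the Au³⁺/Au couple is reduced (cathode) and V³⁺/V²⁺ is oxidized (anode), so E°cell = E°(Au³⁺/Au) − E°(V³⁺/V²⁺).
E°(V³⁺/V²⁺) = E°(cathode) − E°cell = +1.49 − (+1.76) = −0.27 V.

−0.27 V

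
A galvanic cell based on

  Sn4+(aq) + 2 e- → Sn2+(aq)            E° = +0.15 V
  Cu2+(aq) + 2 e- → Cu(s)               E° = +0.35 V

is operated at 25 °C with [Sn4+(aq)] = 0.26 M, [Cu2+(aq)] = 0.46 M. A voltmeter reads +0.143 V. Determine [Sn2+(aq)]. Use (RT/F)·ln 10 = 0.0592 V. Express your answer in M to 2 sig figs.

The Cu²⁺/Cu couple has the larger reduction potential, so it is the cathode: E°cell = +0.35 − (+0.15) = +0.20 V and n = 2.
Rearranging E = E° − (0.0592/n)·log Q gives log Q = 2(+0.20 − (+0.143))/0.0592 = 1.926.
The balanced reaction is Cu2+(aq) + Sn2+(aq) → Cu(s) + Sn4+(aq), so Q = [Sn4+(aq)] / ([Cu2+(aq)]·[Sn2+(aq)]).
Substituting the known concentrations and solving, log [Sn2+(aq)] = −2.174 and [Sn2+(aq)] = 0.0067 M.

0.0067 M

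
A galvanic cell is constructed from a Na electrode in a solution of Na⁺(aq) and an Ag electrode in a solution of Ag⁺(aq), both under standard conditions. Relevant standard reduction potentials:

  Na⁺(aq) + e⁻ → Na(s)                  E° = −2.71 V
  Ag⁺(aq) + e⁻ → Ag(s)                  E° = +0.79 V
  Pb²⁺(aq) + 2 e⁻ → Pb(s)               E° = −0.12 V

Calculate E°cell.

+3.50 V

Of the two couples in this cell, the one with the more positive reduction potential is reduced at the cathode: here that is Ag⁺/Ag (+0.79 V); Na⁺/Na (−2.71 V) is the anode.
E°cell = E°(cathode) − E°(anode) = +0.79 − (−2.71) = +3.50 V.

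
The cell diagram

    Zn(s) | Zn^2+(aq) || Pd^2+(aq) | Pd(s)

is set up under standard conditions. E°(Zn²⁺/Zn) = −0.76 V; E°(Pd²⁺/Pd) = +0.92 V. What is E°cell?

+1.68 V

By convention the left-hand electrode in cell notation is the anode (oxidation) and the right-hand electrode is the cathode (reduction).
E°cell = E°(right) − E°(left) = +0.92 − (−0.76) = +1.68 V.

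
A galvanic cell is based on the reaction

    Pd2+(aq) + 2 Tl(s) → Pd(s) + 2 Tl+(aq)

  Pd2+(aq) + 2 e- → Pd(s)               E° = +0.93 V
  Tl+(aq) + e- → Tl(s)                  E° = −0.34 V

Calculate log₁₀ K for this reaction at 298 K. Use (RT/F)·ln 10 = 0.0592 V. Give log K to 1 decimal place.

log K = 42.9

The Pd²⁺/Pd couple is reduced (cathode); E°cell = +0.93 − (−0.34) = +1.27 V with n = 2.
At equilibrium E = 0, so log K = nE°cell / 0.0592 = (2)(+1.27) / 0.0592 = 42.9.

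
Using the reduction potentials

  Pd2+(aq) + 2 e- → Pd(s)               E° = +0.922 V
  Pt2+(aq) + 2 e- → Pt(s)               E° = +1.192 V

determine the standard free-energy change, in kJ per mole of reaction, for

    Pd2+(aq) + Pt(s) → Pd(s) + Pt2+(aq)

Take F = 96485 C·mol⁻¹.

In the reaction as written Pd2+(aq) is reduced, so the Pd²⁺/Pd couple is the cathode and Pt²⁺/Pt is the anode.
E°cell = +0.922 − (+1.192) = −0.270 V; balancing electrons gives n = 2.
ΔG° = −nFE°cell = −(2)(96485)(−0.270) J/mol = +52.1 kJ/mol.

+52.1 kJ/mol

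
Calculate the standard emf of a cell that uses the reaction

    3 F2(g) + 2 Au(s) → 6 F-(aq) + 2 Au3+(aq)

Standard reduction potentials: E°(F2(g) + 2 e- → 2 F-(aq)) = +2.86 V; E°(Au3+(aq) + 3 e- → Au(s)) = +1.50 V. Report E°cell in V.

+1.36 V

F2(g) gains electrons, so the F₂/F⁻ couple is the cathode; the Au³⁺/Au couple is the anode.
E°cell = E°(cathode) − E°(anode) = +2.86 − (+1.50) = +1.36 V.
The positive value indicates the reaction is spontaneous as written.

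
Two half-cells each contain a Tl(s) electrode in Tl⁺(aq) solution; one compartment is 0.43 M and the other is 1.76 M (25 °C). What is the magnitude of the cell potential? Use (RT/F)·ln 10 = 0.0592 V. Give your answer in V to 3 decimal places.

0.036 V

For a concentration cell E°cell = 0, since both electrodes use the same couple.
The compartment with the higher Tl⁺(aq) concentration (1.76 M) acts as the cathode; ions are reduced there and produced at the dilute (0.43 M) anode.
With n = 1, Ecell = −(0.0592/1)·log([dilute]/[conc]) = −(0.0592/1)·log(0.43/1.76) = +0.036 V.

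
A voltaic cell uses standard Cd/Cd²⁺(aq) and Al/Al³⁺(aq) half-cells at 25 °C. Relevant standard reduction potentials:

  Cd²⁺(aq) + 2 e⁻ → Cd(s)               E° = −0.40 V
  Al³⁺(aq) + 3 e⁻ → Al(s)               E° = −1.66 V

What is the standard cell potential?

Of the two couples in this cell, the one with the more positive reduction potential is reduced at the cathode: here that is Cd²⁺/Cd (−0.40 V); Al³⁺/Al (−1.66 V) is the anode.
E°cell = E°(cathode) − E°(anode) = −0.40 − (−1.66) = +1.26 V.

+1.26 V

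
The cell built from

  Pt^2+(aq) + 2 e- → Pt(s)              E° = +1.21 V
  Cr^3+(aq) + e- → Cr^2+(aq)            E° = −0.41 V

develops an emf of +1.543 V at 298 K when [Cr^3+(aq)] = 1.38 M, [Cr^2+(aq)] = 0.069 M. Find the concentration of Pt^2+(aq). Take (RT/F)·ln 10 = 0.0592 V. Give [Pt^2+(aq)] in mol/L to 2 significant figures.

With Pt²⁺/Pt at the cathode and Cr³⁺/Cr²⁺ at the anode, E°cell = +1.21 − (−0.41) = +1.62 V (n = 2).
Since E = E° − (0.0592/n)·log Q, log Q = n(E° − E)/0.0592 = 2.601.
The balanced reaction is Pt^2+(aq) + 2 Cr^2+(aq) → Pt(s) + 2 Cr^3+(aq), so Q = [Cr^3+(aq)]^2 / ([Pt^2+(aq)]·[Cr^2+(aq)]^2).
Substituting the known concentrations and solving, log [Pt^2+(aq)] = 0.001 and [Pt^2+(aq)] = 1.0 M.

1.0 M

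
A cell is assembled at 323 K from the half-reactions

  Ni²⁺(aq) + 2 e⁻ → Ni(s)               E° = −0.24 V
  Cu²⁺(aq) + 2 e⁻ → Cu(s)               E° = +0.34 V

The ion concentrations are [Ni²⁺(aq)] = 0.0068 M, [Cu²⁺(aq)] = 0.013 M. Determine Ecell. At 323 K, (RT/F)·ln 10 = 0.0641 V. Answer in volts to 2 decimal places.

Since E°(Cu²⁺/Cu) > E°(Ni²⁺/Ni), Cu²⁺/Cu serves as the cathode.
E°cell = +0.34 − (−0.24) = +0.58 V, with n = 2 electrons transferred.
For the overall reaction Cu²⁺(aq) + Ni(s) → Cu(s) + Ni²⁺(aq), Q = [Ni²⁺(aq)] / [Cu²⁺(aq)] = 0.523, giving log Q = −0.281.
E = E° − (0.0641/n)·log Q = +0.58 − (0.0641/2)(−0.281) = +0.59 V.

+0.59 V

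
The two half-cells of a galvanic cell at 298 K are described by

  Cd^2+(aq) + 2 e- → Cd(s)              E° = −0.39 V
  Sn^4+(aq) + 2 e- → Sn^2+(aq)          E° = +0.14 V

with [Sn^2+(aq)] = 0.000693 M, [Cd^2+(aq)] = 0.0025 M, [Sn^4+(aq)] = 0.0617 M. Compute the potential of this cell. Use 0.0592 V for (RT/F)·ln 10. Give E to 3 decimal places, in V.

Since E°(Sn⁴⁺/Sn²⁺) > E°(Cd²⁺/Cd), Sn⁴⁺/Sn²⁺ serves as the cathode.
E°cell = E°cat − E°an = +0.14 − (−0.39) = +0.53 V; n = 2.
Balancing gives Sn^4+(aq) + Cd(s) → Sn^2+(aq) + Cd^2+(aq); hence Q = ([Sn^2+(aq)]·[Cd^2+(aq)]) / [Sn^4+(aq)] = 2.81×10^−5 (log Q = −4.552).
By the Nernst equation, E = +0.53 − (0.0592/2)·(−4.552) = +0.665 V.

+0.665 V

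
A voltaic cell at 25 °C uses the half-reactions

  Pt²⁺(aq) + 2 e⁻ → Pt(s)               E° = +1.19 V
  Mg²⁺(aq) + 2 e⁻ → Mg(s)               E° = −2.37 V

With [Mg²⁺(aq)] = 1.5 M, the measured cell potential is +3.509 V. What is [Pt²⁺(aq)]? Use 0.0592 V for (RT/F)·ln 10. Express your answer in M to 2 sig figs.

With Pt²⁺/Pt at the cathode and Mg²⁺/Mg at the anode, E°cell = +1.19 − (−2.37) = +3.56 V (n = 2).
Since E = E° − (0.0592/n)·log Q, log Q = n(E° − E)/0.0592 = 1.723.
For Pt²⁺(aq) + Mg(s) → Pt(s) + Mg²⁺(aq), the reaction quotient is Q = [Mg²⁺(aq)] / [Pt²⁺(aq)].
Isolating [Pt²⁺(aq)] in Q = 10^{1.723} yields log [Pt²⁺(aq)] = −1.547, i.e. 0.028 M.

0.028 M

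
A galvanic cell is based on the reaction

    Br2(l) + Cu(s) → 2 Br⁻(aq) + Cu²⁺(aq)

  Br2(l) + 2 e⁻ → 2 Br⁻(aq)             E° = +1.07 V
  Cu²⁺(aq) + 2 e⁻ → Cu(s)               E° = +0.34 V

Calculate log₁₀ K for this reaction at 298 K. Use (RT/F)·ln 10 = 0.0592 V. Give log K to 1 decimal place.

The Br₂/Br⁻ couple is reduced (cathode); E°cell = +1.07 − (+0.34) = +0.73 V with n = 2.
At equilibrium E = 0, so log K = nE°cell / 0.0592 = (2)(+0.73) / 0.0592 = 24.7.

log K = 24.7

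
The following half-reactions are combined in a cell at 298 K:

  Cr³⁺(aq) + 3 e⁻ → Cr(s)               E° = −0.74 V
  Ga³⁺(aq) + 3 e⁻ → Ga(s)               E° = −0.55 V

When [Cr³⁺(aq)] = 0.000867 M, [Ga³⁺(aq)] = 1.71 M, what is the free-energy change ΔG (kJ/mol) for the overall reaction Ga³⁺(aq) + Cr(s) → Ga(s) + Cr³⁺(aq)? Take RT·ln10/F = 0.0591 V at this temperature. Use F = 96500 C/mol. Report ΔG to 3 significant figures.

With Ga³⁺/Ga reduced at the cathode, E°cell = −0.55 − (−0.74) = +0.19 V and n = 3.
Q = [Cr³⁺(aq)] / [Ga³⁺(aq)] = 0.000507, so log Q = −3.295 and E = +0.19 − (0.0591/3)(−3.295) = +0.2549 V.
Then ΔG = −nFE = −3 × 96500 × +0.2549 J/mol = −73.8 kJ/mol.

−73.8 kJ/mol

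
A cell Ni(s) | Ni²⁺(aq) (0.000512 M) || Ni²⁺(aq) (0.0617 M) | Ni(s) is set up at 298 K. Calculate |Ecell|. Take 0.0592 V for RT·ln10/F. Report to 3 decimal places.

For a concentration cell E°cell = 0, since both electrodes use the same couple.
The compartment with the higher Ni²⁺(aq) concentration (0.0617 M) acts as the cathode; ions are reduced there and produced at the dilute (0.000512 M) anode.
With n = 2, Ecell = −(0.0592/2)·log([dilute]/[conc]) = −(0.0592/2)·log(0.000512/0.0617) = +0.062 V.

0.062 V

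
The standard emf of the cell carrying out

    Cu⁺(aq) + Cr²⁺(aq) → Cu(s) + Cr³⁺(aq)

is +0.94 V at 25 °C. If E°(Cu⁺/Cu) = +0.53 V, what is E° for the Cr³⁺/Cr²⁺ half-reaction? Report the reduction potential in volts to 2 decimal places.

−0.41 V

In the reaction as written the Cu⁺/Cu couple is reduced (cathode) and Cr³⁺/Cr²⁺ is oxidized (anode), so E°cell = E°(Cu⁺/Cu) − E°(Cr³⁺/Cr²⁺).
E°(Cr³⁺/Cr²⁺) = E°(cathode) − E°cell = +0.53 − (+0.94) = −0.41 V.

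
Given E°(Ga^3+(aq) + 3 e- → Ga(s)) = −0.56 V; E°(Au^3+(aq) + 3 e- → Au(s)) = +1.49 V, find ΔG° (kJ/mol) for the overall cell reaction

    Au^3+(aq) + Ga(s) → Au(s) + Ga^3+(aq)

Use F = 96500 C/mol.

In the reaction as written Au^3+(aq) is reduced, so the Au³⁺/Au couple is the cathode and Ga³⁺/Ga is the anode.
E°cell = +1.49 − (−0.56) = +2.05 V; balancing electrons gives n = 3.
ΔG° = −nFE°cell = −(3)(96500)(+2.05) J/mol = −593 kJ/mol.

−593 kJ/mol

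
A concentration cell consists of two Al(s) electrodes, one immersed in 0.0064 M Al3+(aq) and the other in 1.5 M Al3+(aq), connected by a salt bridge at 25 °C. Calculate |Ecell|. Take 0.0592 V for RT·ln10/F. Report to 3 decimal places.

0.047 V

For a concentration cell E°cell = 0, since both electrodes use the same couple.
The compartment with the higher Al3+(aq) concentration (1.5 M) acts as the cathode; ions are reduced there and produced at the dilute (0.0064 M) anode.
With n = 3, Ecell = −(0.0592/3)·log([dilute]/[conc]) = −(0.0592/3)·log(0.0064/1.5) = +0.047 V.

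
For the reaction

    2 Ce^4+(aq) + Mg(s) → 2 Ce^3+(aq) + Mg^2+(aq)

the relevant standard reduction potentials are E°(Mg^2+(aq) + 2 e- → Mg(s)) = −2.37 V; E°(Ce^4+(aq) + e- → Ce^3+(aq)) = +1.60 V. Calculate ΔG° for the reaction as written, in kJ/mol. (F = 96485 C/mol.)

−766 kJ/mol

In the reaction as written Ce^4+(aq) is reduced, so the Ce⁴⁺/Ce³⁺ couple is the cathode and Mg²⁺/Mg is the anode.
E°cell = +1.60 − (−2.37) = +3.97 V; balancing electrons gives n = 2.
ΔG° = −nFE°cell = −(2)(96485)(+3.97) J/mol = −766 kJ/mol.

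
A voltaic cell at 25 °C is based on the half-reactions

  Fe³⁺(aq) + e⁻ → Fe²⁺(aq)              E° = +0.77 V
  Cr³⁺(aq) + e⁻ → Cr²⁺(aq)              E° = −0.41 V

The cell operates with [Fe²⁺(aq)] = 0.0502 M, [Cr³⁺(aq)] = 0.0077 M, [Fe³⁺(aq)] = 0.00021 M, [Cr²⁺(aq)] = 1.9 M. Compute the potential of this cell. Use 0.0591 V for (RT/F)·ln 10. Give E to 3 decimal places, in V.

Fe³⁺/Fe²⁺ is reduced (cathode, E° = +0.77 V) and Cr³⁺/Cr²⁺ is oxidized (anode).
E°cell = +0.77 − (−0.41) = +1.18 V, with n = 1 electron transferred.
The balanced reaction is Fe³⁺(aq) + Cr²⁺(aq) → Fe²⁺(aq) + Cr³⁺(aq), so Q = ([Fe²⁺(aq)]·[Cr³⁺(aq)]) / ([Fe³⁺(aq)]·[Cr²⁺(aq)]) = 0.969 and log Q = −0.014.
By the Nernst equation, E = +1.18 − (0.0591/1)·(−0.014) = +1.181 V.

+1.181 V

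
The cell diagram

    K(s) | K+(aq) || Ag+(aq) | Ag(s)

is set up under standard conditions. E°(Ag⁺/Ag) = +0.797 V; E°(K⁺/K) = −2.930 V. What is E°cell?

+3.727 V

By convention the left-hand electrode in cell notation is the anode (oxidation) and the right-hand electrode is the cathode (reduction).
E°cell = E°(right) − E°(left) = +0.797 − (−2.930) = +3.727 V.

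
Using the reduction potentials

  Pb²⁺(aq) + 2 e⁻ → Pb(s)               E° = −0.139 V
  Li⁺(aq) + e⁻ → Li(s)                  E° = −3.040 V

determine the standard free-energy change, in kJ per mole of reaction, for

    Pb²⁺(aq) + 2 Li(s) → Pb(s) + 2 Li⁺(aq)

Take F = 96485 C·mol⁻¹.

−560 kJ/mol

In the reaction as written Pb²⁺(aq) is reduced, so the Pb²⁺/Pb couple is the cathode and Li⁺/Li is the anode.
E°cell = −0.139 − (−3.040) = +2.901 V; balancing electrons gives n = 2.
ΔG° = −nFE°cell = −(2)(96485)(+2.901) J/mol = −560 kJ/mol.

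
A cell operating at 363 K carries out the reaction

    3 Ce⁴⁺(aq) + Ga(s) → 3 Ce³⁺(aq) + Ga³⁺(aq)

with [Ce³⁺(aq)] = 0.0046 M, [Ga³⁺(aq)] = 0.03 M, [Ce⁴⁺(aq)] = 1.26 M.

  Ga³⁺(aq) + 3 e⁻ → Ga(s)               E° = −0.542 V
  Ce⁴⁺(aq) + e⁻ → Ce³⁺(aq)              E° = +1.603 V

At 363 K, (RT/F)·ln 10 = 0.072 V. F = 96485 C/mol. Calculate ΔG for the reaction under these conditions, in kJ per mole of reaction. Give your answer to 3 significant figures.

−682 kJ/mol

E°cell = +1.603 − (−0.542) = +2.145 V; the balanced reaction transfers n = 3 electrons.
Q = ([Ce³⁺(aq)]^3·[Ga³⁺(aq)]) / [Ce⁴⁺(aq)]^3 = 1.46×10^−9, so log Q = −8.836 and E = +2.145 − (0.072/3)(−8.836) = +2.3571 V.
ΔG = −nFE = −(3)(96485)(+2.3571) J/mol = −682 kJ/mol.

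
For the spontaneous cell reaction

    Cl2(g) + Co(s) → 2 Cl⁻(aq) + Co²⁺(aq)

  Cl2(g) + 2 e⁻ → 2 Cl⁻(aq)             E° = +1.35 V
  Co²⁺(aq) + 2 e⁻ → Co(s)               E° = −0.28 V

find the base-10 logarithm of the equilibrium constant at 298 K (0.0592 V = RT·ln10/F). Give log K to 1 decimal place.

log K = 55.1

The Cl₂/Cl⁻ couple is reduced (cathode); E°cell = +1.35 − (−0.28) = +1.63 V with n = 2.
At equilibrium E = 0, so log K = nE°cell / 0.0592 = (2)(+1.63) / 0.0592 = 55.1.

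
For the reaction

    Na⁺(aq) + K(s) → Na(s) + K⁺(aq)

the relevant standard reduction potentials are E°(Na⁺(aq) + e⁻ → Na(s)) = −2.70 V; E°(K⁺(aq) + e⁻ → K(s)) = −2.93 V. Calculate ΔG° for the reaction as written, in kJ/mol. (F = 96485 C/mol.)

−22.2 kJ/mol

In the reaction as written Na⁺(aq) is reduced, so the Na⁺/Na couple is the cathode and K⁺/K is the anode.
E°cell = −2.70 − (−2.93) = +0.23 V; balancing electrons gives n = 1.
ΔG° = −nFE°cell = −(1)(96485)(+0.23) J/mol = −22.2 kJ/mol.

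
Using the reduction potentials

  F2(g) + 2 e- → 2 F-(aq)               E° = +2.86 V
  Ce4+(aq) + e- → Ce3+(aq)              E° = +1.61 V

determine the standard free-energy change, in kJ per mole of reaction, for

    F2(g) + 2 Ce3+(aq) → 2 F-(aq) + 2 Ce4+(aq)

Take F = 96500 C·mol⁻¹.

−241 kJ/mol

In the reaction as written F2(g) is reduced, so the F₂/F⁻ couple is the cathode and Ce⁴⁺/Ce³⁺ is the anode.
E°cell = +2.86 − (+1.61) = +1.25 V; balancing electrons gives n = 2.
ΔG° = −nFE°cell = −(2)(96500)(+1.25) J/mol = −241 kJ/mol.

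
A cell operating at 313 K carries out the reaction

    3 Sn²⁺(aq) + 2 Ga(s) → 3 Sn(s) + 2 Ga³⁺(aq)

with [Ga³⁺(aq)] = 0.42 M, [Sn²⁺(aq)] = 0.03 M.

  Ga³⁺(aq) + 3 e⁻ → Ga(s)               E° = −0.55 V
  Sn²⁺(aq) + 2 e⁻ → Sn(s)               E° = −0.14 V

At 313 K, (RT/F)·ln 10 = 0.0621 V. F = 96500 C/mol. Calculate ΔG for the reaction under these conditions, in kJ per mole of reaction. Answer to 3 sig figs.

E°cell = −0.14 − (−0.55) = +0.41 V; the balanced reaction transfers n = 6 electrons.
Q = [Ga³⁺(aq)]^2 / [Sn²⁺(aq)]^3 = 6.53×10^3, so log Q = 3.815 and E = +0.41 − (0.0621/6)(3.815) = +0.3705 V.
ΔG = −nFE = −(6)(96500)(+0.3705) J/mol = −215 kJ/mol.

−215 kJ/mol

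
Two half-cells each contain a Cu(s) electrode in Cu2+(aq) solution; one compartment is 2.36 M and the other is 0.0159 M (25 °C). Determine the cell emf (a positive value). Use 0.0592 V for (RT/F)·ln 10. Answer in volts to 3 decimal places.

0.064 V

For a concentration cell E°cell = 0, since both electrodes use the same couple.
The compartment with the higher Cu2+(aq) concentration (2.36 M) acts as the cathode; ions are reduced there and produced at the dilute (0.0159 M) anode.
With n = 2, Ecell = −(0.0592/2)·log([dilute]/[conc]) = −(0.0592/2)·log(0.0159/2.36) = +0.064 V.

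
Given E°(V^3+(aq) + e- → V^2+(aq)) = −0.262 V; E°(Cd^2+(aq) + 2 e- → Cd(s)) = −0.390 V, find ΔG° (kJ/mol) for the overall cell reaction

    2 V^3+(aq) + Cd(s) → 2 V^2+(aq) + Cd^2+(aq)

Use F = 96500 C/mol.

In the reaction as written V^3+(aq) is reduced, so the V³⁺/V²⁺ couple is the cathode and Cd²⁺/Cd is the anode.
E°cell = −0.262 − (−0.390) = +0.128 V; balancing electrons gives n = 2.
ΔG° = −nFE°cell = −(2)(96500)(+0.128) J/mol = −24.7 kJ/mol.

−24.7 kJ/mol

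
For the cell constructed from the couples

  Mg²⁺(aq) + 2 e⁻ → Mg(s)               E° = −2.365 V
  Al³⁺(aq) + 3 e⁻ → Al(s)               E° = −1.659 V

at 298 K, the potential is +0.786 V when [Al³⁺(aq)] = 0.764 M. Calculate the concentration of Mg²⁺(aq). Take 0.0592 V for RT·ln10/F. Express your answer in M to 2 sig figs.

The Al³⁺/Al couple has the larger reduction potential, so it is the cathode: E°cell = −1.659 − (−2.365) = +0.706 V and n = 6.
From the Nernst equation, log Q = n(E° − E)/0.0592 = 6·(+0.706 − (+0.786))/0.0592 = −8.108.
Balancing electrons gives 2 Al³⁺(aq) + 3 Mg(s) → 2 Al(s) + 3 Mg²⁺(aq); thus Q = [Mg²⁺(aq)]^3 / [Al³⁺(aq)]^2.
Substituting the known concentrations and solving, log [Mg²⁺(aq)] = −2.781 and [Mg²⁺(aq)] = 0.0017 M.

0.0017 M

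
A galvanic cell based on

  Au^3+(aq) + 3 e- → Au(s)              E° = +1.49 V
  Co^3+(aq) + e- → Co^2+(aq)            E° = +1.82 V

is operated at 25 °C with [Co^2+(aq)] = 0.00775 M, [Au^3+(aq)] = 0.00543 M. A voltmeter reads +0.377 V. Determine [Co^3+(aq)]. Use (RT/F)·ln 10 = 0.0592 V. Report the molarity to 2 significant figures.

Co³⁺/Co²⁺ is the cathode (higher E°); E°cell = +1.82 − (+1.49) = +0.33 V with n = 3.
Rearranging E = E° − (0.0592/n)·log Q gives log Q = 3(+0.33 − (+0.377))/0.0592 = −2.382.
The balanced reaction is 3 Co^3+(aq) + Au(s) → 3 Co^2+(aq) + Au^3+(aq), so Q = ([Co^2+(aq)]^3·[Au^3+(aq)]) / [Co^3+(aq)]^3.
Isolating [Co^3+(aq)] in Q = 10^{−2.382} yields log [Co^3+(aq)] = −2.072, i.e. 0.0085 M.

0.0085 M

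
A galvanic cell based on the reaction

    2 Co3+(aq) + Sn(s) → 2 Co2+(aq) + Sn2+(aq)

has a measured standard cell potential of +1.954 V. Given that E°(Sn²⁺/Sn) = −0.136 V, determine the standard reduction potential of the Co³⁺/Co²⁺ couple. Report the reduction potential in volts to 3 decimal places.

In the reaction as written the Co³⁺/Co²⁺ couple is reduced (cathode) and Sn²⁺/Sn is oxidized (anode), so E°cell = E°(Co³⁺/Co²⁺) − E°(Sn²⁺/Sn).
E°(Co³⁺/Co²⁺) = E°cell + E°(anode) = +1.954 + (−0.136) = +1.818 V.

+1.818 V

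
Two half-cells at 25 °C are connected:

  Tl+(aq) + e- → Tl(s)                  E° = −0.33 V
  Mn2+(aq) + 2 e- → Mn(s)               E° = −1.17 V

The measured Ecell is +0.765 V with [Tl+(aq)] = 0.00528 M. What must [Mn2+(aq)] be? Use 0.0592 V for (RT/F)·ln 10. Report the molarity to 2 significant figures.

0.0095 M

With Tl⁺/Tl at the cathode and Mn²⁺/Mn at the anode, E°cell = −0.33 − (−1.17) = +0.84 V (n = 2).
From the Nernst equation, log Q = n(E° − E)/0.0592 = 2·(+0.84 − (+0.765))/0.0592 = 2.534.
For 2 Tl+(aq) + Mn(s) → 2 Tl(s) + Mn2+(aq), the reaction quotient is Q = [Mn2+(aq)] / [Tl+(aq)]^2.
Solving for the unknown gives log [Mn2+(aq)] = −2.021, so [Mn2+(aq)] ≈ 0.0095 M.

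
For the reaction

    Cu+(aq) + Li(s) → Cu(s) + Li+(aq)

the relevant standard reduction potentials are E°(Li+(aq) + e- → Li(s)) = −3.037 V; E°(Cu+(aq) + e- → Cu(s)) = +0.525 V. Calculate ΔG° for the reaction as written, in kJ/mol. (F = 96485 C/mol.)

In the reaction as written Cu+(aq) is reduced, so the Cu⁺/Cu couple is the cathode and Li⁺/Li is the anode.
E°cell = +0.525 − (−3.037) = +3.562 V; balancing electrons gives n = 1.
ΔG° = −nFE°cell = −(1)(96485)(+3.562) J/mol = −344 kJ/mol.

−344 kJ/mol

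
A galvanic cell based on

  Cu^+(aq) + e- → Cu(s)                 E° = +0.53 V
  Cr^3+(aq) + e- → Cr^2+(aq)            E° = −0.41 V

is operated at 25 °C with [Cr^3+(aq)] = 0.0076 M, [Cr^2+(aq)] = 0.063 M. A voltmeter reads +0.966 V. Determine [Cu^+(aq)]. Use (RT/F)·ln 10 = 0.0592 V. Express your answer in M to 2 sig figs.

Cu⁺/Cu is the cathode (higher E°); E°cell = +0.53 − (−0.41) = +0.94 V with n = 1.
From the Nernst equation, log Q = n(E° − E)/0.0592 = 1·(+0.94 − (+0.966))/0.0592 = −0.439.
The balanced reaction is Cu^+(aq) + Cr^2+(aq) → Cu(s) + Cr^3+(aq), so Q = [Cr^3+(aq)] / ([Cu^+(aq)]·[Cr^2+(aq)]).
Substituting the known concentrations and solving, log [Cu^+(aq)] = −0.480 and [Cu^+(aq)] = 0.33 M.

0.33 M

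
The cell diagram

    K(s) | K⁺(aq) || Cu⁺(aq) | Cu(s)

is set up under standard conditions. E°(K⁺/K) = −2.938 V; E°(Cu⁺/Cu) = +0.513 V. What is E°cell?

+3.451 V

By convention the left-hand electrode in cell notation is the anode (oxidation) and the right-hand electrode is the cathode (reduction).
E°cell = E°(right) − E°(left) = +0.513 − (−2.938) = +3.451 V.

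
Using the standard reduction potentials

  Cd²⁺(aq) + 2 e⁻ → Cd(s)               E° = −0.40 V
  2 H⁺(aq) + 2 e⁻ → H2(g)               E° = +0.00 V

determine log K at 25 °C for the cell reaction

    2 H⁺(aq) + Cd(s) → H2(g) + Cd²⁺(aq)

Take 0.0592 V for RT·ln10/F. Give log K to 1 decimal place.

log K = 13.5

The 2H⁺/H₂ couple is reduced (cathode); E°cell = +0.00 − (−0.40) = +0.40 V with n = 2.
At equilibrium E = 0, so log K = nE°cell / 0.0592 = (2)(+0.40) / 0.0592 = 13.5.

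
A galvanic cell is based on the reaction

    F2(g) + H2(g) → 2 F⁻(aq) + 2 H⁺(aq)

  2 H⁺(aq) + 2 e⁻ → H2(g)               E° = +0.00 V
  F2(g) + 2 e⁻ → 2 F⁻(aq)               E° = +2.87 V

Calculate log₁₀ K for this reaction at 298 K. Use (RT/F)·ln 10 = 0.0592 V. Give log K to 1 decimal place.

The F₂/F⁻ couple is reduced (cathode); E°cell = +2.87 − (+0.00) = +2.87 V with n = 2.
At equilibrium E = 0, so log K = nE°cell / 0.0592 = (2)(+2.87) / 0.0592 = 97.0.

log K = 97.0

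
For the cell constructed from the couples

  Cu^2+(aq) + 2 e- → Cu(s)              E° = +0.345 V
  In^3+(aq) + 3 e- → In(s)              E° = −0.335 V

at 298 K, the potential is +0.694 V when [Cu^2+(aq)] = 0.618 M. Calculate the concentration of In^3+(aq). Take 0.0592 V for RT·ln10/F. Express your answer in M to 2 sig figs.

0.095 M

With Cu²⁺/Cu at the cathode and In³⁺/In at the anode, E°cell = +0.345 − (−0.335) = +0.680 V (n = 6).
Since E = E° − (0.0592/n)·log Q, log Q = n(E° − E)/0.0592 = −1.419.
The balanced reaction is 3 Cu^2+(aq) + 2 In(s) → 3 Cu(s) + 2 In^3+(aq), so Q = [In^3+(aq)]^2 / [Cu^2+(aq)]^3.
Solving for the unknown gives log [In^3+(aq)] = −1.023, so [In^3+(aq)] ≈ 0.095 M.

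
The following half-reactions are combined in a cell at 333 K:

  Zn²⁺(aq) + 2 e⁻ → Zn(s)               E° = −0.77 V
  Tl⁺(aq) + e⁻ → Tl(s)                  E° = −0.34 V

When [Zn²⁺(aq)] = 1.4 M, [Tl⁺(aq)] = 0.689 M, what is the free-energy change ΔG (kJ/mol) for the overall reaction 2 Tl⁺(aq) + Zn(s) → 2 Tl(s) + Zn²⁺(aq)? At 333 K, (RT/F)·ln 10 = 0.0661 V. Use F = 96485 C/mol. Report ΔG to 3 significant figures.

E°cell = −0.34 − (−0.77) = +0.43 V; the balanced reaction transfers n = 2 electrons.
The reaction quotient is [Zn²⁺(aq)] / [Tl⁺(aq)]^2 = 2.95; by Nernst, E = +0.43 − (0.0661/2)(0.470) = +0.4145 V.
Finally ΔG = −nFE = −(2)(96485 C/mol)(+0.4145 V) = −80.0 kJ/mol.

−80.0 kJ/mol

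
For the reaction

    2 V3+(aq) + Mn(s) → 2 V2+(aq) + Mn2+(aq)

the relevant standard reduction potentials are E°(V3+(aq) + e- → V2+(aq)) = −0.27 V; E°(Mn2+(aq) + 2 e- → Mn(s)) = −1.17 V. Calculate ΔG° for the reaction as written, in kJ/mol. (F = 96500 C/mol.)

In the reaction as written V3+(aq) is reduced, so the V³⁺/V²⁺ couple is the cathode and Mn²⁺/Mn is the anode.
E°cell = −0.27 − (−1.17) = +0.90 V; balancing electrons gives n = 2.
ΔG° = −nFE°cell = −(2)(96500)(+0.90) J/mol = −174 kJ/mol.

−174 kJ/mol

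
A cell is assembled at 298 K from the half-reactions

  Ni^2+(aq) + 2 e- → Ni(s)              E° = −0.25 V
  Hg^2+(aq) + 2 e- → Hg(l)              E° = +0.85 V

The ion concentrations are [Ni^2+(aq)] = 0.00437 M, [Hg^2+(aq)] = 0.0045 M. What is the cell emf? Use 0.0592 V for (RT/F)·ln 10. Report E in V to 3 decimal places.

The Hg²⁺/Hg couple has the more positive E°, so it is the cathode; Ni²⁺/Ni is the anode.
E°cell = E°cat − E°an = +0.85 − (−0.25) = +1.10 V; n = 2.
The balanced reaction is Hg^2+(aq) + Ni(s) → Hg(l) + Ni^2+(aq), so Q = [Ni^2+(aq)] / [Hg^2+(aq)] = 0.971 and log Q = −0.013.
Applying E = E° − (RT ln10/nF)·log Q gives +1.10 − (0.0592/2)(−0.013) = +1.100 V.

+1.100 V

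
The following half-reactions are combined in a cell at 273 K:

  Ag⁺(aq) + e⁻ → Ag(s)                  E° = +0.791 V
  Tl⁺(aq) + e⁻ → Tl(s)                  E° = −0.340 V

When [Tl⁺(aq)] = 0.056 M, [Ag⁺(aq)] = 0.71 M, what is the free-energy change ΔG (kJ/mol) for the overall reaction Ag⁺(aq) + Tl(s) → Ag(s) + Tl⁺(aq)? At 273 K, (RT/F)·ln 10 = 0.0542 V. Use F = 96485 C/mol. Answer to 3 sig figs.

E°cell = +0.791 − (−0.340) = +1.131 V; the balanced reaction transfers n = 1 electron.
The reaction quotient is [Tl⁺(aq)] / [Ag⁺(aq)] = 0.0789; by Nernst, E = +1.131 − (0.0542/1)(−1.103) = +1.1908 V.
Then ΔG = −nFE = −1 × 96485 × +1.1908 J/mol = −115 kJ/mol.

−115 kJ/mol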